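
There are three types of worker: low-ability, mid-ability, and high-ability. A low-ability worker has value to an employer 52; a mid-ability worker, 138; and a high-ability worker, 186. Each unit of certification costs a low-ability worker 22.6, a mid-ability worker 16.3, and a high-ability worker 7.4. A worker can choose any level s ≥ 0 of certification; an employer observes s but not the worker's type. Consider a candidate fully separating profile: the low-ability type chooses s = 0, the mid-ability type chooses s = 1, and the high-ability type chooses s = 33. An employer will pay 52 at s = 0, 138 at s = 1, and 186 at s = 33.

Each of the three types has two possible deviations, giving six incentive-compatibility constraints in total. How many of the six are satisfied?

3

High-ability (own payoff 186 − 7.4×33 = -58.2): to s=0 gives 52 → profitable ✗; to s=1 gives 138 − 7.4×1 = 130.6 → profitable ✗.
Low-ability (own payoff 52): to s=1 gives 138 − 22.6×1 = 115.4 → profitable ✗; to s=33 gives 186 − 22.6×33 = -559.8 → no gain ✓.
Mid-ability (own payoff 138 − 16.3×1 = 121.7): to s=0 gives 52 → no gain ✓; to s=33 gives 186 − 16.3×33 = -351.9 → no gain ✓.
3 of the 6 constraints hold; not an equilibrium.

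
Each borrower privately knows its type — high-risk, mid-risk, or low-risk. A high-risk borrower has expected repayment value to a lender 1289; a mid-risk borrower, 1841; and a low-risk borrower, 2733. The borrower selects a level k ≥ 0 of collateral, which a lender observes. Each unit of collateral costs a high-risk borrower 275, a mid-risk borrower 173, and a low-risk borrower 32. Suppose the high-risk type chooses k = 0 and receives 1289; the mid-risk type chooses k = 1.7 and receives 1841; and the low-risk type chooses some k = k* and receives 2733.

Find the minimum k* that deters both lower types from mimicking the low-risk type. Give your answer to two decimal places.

6.86

High-risk type (on-path payoff 1289) won't mimic when 1289 ≥ 2733 − 275·k*, i.e. k* ≥ 5.25.
Mid-risk type (on-path payoff 1841 − 173×1.7 = 1546.9) won't mimic when 1546.9 ≥ 2733 − 173·k*, i.e. k* ≥ 6.86.
Both must hold, so k* = max(5.25, 6.86) = 6.86. The mid-risk type's constraint binds.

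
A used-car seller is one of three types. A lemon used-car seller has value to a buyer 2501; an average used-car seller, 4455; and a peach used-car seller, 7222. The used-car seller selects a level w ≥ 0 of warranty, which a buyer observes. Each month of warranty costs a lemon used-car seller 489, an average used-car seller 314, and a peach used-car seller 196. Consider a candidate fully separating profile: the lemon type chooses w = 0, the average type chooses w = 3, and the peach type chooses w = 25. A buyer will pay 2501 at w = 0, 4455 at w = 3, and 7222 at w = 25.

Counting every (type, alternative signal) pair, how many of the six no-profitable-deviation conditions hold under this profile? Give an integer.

3

Peach (own payoff 7222 − 196×25 = 2322): to w=0 gives 2501 → profitable ✗; to w=3 gives 4455 − 196×3 = 3867 → profitable ✗.
Average (own payoff 4455 − 314×3 = 3513): to w=0 gives 2501 → no gain ✓; to w=25 gives 7222 − 314×25 = -628 → no gain ✓.
Lemon (own payoff 2501): to w=3 gives 4455 − 489×3 = 2988 → profitable ✗; to w=25 gives 7222 − 489×25 = -5003 → no gain ✓.
3 of the 6 constraints hold; not an equilibrium.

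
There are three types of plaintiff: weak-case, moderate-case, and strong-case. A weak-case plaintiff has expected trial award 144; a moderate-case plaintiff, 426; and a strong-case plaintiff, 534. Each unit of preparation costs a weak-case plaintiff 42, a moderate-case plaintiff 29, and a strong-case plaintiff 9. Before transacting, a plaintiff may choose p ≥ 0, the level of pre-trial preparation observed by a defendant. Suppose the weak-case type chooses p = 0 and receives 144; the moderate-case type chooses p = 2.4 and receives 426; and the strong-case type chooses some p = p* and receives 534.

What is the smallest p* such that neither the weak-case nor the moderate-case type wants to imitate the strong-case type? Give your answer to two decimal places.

Weak-case type (on-path payoff 144) won't mimic when 144 ≥ 534 − 42·p*, i.e. p* ≥ 9.29.
Moderate-case type (on-path payoff 426 − 29×2.4 = 356.4) won't mimic when 356.4 ≥ 534 − 29·p*, i.e. p* ≥ 6.12.
Both must hold, so p* = max(9.29, 6.12) = 9.29. The weak-case type's constraint binds.

9.29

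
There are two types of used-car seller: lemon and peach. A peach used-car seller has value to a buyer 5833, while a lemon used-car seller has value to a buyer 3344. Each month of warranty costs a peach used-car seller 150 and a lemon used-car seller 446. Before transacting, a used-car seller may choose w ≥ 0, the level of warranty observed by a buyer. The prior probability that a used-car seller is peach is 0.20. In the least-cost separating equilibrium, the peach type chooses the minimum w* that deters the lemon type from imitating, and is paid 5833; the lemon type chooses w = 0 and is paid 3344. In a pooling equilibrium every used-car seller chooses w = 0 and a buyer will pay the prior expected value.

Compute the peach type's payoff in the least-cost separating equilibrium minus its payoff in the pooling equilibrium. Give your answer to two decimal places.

1154.09

Least-cost separating signal: w* solves 3344 = 5833 − 446·w*, so w* = (5833 − 3344)/446 ≈ 5.5807.
Peach type's separating payoff: 5833 − 150 × w* = 5833 − 150 × (5833 − 3344)/446 = 5833 − 373350/446 ≈ 4995.8924.
Pooling payoff: 0.20 × 5833 + 0.80 × 3344 = 3841.8.
Difference: 4995.8924 − 3841.8 = 1154.0924, i.e. 1154.09 to two decimal places.
The peach type prefers to separate.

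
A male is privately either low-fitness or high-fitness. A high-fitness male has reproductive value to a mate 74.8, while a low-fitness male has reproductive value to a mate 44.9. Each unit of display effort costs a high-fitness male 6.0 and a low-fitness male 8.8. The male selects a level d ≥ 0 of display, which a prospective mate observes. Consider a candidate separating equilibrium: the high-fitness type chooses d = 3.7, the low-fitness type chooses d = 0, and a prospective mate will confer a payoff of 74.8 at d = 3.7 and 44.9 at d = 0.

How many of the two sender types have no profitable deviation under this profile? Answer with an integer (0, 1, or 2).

High-fitness type: signal → 74.8 − 6.0 × 3.7 = 52.6; deviate to 0 → 44.9. IC holds (52.6 ≥ 44.9).
Low-fitness type: stay at 0 → 44.9; mimic → 74.8 − 8.8 × 3.7 = 42.24. IC holds (44.9 ≥ 42.24).
2 of 2 constraints hold, so this is a separating equilibrium.

2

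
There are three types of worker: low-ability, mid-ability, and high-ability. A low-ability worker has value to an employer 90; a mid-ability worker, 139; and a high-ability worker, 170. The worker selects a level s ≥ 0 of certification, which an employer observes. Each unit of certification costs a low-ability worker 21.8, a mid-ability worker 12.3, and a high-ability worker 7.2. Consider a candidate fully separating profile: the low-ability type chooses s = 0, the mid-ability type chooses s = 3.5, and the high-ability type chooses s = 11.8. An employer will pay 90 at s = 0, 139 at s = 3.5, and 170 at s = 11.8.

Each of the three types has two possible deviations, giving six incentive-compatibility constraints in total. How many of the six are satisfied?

Mid-ability (own payoff 139 − 12.3×3.5 = 95.95): to s=0 gives 90 → no gain ✓; to s=11.8 gives 170 − 12.3×11.8 = 24.86 → no gain ✓.
High-ability (own payoff 170 − 7.2×11.8 = 85.04): to s=0 gives 90 → profitable ✗; to s=3.5 gives 139 − 7.2×3.5 = 113.8 → profitable ✗.
Low-ability (own payoff 90): to s=3.5 gives 139 − 21.8×3.5 = 62.7 → no gain ✓; to s=11.8 gives 170 − 21.8×11.8 = -87.24 → no gain ✓.
4 of the 6 constraints hold; not an equilibrium.

4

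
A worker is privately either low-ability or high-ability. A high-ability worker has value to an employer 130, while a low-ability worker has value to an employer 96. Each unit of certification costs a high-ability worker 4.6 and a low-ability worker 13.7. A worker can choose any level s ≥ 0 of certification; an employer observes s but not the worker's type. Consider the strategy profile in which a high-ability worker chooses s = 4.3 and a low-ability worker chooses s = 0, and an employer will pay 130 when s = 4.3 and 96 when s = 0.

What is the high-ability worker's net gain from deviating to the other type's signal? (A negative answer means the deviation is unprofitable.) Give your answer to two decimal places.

Playing s = 4.3 the high-ability worker receives 130 − 4.6 × 4.3 = 110.22.
Deviating to s = 0 yields 96 instead.
Gain from deviating: 96 − 110.22 = -14.22.
The gain is negative, so the high-ability type's incentive-compatibility constraint is satisfied.

-14.22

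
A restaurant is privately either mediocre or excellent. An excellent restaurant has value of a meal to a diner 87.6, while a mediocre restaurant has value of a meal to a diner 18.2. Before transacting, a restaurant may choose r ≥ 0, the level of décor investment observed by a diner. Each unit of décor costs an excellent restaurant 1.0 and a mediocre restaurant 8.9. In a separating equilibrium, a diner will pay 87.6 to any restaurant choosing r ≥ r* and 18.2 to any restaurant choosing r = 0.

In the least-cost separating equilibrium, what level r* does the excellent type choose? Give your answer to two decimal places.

A mediocre restaurant choosing r = 0 receives 18.2.
Imitating at r* instead would pay 87.6 at cost 8.9·r*, netting 87.6 − 8.9·r*.
Indifference: 18.2 = 87.6 − 8.9·r*, so r* = (87.6 − 18.2) / 8.9 ≈ 7.80.
At r* the mediocre type's incentive constraint just binds; the excellent type strictly prefers r* since its per-unit cost is lower.

7.80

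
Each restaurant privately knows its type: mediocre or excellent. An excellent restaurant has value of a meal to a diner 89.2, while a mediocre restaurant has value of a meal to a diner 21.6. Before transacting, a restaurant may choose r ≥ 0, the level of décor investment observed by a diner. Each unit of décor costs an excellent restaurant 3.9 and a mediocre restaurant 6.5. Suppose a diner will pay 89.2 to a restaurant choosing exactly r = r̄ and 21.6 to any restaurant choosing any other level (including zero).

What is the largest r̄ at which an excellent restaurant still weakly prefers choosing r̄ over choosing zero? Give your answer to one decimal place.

17.3

Choosing r̄ yields the excellent type 89.2 − 3.9·r̄; choosing zero yields 21.6.
The excellent type is indifferent at 89.2 − 3.9·r̄ = 21.6, i.e. r̄ = (89.2 − 21.6) / 3.9 ≈ 17.3.
For any r̄ above 17.3 the excellent type would rather pool at zero, so separation collapses.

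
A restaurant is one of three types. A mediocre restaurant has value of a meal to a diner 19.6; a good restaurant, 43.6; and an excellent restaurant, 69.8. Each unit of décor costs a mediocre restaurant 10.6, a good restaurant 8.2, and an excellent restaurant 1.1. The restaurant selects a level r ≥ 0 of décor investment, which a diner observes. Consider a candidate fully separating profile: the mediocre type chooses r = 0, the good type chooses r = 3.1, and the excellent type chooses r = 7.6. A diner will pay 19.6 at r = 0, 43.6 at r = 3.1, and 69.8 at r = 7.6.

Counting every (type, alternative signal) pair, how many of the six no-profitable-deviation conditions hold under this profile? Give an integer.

5

Good (own payoff 43.6 − 8.2×3.1 = 18.18): to r=0 gives 19.6 → profitable ✗; to r=7.6 gives 69.8 − 8.2×7.6 = 7.48 → no gain ✓.
Excellent (own payoff 69.8 − 1.1×7.6 = 61.44): to r=0 gives 19.6 → no gain ✓; to r=3.1 gives 43.6 − 1.1×3.1 = 40.19 → no gain ✓.
Mediocre (own payoff 19.6): to r=3.1 gives 43.6 − 10.6×3.1 = 10.74 → no gain ✓; to r=7.6 gives 69.8 − 10.6×7.6 = -10.76 → no gain ✓.
5 of the 6 constraints hold; not an equilibrium.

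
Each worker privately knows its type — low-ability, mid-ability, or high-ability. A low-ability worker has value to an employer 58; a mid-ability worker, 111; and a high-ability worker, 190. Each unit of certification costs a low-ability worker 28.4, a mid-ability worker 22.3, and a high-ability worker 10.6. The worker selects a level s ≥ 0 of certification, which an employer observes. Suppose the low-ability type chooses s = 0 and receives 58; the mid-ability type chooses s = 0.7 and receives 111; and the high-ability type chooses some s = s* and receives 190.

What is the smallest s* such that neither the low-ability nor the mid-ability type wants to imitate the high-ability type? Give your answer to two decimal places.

4.65

Low-ability type (on-path payoff 58) won't mimic when 58 ≥ 190 − 28.4·s*, i.e. s* ≥ 4.65.
Mid-ability type (on-path payoff 111 − 22.3×0.7 = 95.39) won't mimic when 95.39 ≥ 190 − 22.3·s*, i.e. s* ≥ 4.24.
Both must hold, so s* = max(4.65, 4.24) = 4.65. The low-ability type's constraint binds.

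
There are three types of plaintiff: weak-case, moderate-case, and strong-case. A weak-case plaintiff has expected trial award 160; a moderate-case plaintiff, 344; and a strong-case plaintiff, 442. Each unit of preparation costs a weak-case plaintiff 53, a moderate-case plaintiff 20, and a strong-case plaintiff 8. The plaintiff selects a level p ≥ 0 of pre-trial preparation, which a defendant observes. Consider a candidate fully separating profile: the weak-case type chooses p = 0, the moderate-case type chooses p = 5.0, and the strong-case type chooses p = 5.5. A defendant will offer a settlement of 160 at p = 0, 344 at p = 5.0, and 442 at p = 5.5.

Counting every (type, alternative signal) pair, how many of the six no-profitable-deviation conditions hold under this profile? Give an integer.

Moderate-case (own payoff 344 − 20×5.0 = 244): to p=0 gives 160 → no gain ✓; to p=5.5 gives 442 − 20×5.5 = 332 → profitable ✗.
Weak-case (own payoff 160): to p=5.0 gives 344 − 53×5.0 = 79 → no gain ✓; to p=5.5 gives 442 − 53×5.5 = 150.5 → no gain ✓.
Strong-case (own payoff 442 − 8×5.5 = 398): to p=0 gives 160 → no gain ✓; to p=5.0 gives 344 − 8×5.0 = 304 → no gain ✓.
5 of the 6 constraints hold; not an equilibrium.

5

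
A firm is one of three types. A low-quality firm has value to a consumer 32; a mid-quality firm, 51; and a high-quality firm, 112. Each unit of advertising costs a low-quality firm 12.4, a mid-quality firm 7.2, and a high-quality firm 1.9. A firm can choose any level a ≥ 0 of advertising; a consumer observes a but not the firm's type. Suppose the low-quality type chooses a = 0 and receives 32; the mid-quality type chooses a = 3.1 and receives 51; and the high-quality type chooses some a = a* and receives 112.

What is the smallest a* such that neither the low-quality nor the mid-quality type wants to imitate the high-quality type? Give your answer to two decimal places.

Low-quality type (on-path payoff 32) won't mimic when 32 ≥ 112 − 12.4·a*, i.e. a* ≥ 6.45.
Mid-quality type (on-path payoff 51 − 7.2×3.1 = 28.68) won't mimic when 28.68 ≥ 112 − 7.2·a*, i.e. a* ≥ 11.57.
Both must hold, so a* = max(6.45, 11.57) = 11.57. The mid-quality type's constraint binds.

11.57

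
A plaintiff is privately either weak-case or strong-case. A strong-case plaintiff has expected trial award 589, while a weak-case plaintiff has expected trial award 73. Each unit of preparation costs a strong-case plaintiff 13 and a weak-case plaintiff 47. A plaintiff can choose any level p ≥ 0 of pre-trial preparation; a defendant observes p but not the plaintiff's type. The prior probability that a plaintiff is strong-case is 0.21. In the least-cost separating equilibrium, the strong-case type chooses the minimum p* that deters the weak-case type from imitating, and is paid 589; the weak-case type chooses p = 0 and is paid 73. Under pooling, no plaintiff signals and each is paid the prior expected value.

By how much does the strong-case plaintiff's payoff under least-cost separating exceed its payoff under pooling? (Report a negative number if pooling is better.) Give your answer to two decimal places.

264.92

Least-cost separating signal: p* solves 73 = 589 − 47·p*, so p* = (589 − 73)/47 ≈ 10.9787.
Strong-case type's separating payoff: 589 − 13 × p* = 589 − 13 × (589 − 73)/47 = 589 − 6708/47 ≈ 446.2766.
Pooling payoff: 0.21 × 589 + 0.79 × 73 = 181.36.
Difference: 446.2766 − 181.36 = 264.9166, i.e. 264.92 to two decimal places.
The strong-case type prefers to separate.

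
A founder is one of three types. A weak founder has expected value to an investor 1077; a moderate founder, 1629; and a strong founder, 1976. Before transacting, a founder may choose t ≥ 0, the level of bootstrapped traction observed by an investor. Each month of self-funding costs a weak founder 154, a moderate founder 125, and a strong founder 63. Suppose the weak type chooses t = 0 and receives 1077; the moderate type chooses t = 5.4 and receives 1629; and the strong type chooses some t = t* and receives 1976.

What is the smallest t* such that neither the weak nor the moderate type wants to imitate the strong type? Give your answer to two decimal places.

8.18

Moderate type (on-path payoff 1629 − 125×5.4 = 954) won't mimic when 954 ≥ 1976 − 125·t*, i.e. t* ≥ 8.18.
Weak type (on-path payoff 1077) won't mimic when 1077 ≥ 1976 − 154·t*, i.e. t* ≥ 5.84.
Both must hold, so t* = max(5.84, 8.18) = 8.18. The moderate type's constraint binds.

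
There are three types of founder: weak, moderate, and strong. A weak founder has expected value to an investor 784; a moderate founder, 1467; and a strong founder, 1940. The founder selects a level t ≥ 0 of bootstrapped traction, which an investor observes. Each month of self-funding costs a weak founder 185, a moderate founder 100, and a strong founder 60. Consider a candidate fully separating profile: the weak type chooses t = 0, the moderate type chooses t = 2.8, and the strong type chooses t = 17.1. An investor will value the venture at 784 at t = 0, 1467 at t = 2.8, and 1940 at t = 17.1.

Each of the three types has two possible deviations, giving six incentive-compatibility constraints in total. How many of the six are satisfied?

4

Moderate (own payoff 1467 − 100×2.8 = 1187): to t=0 gives 784 → no gain ✓; to t=17.1 gives 1940 − 100×17.1 = 230 → no gain ✓.
Weak (own payoff 784): to t=2.8 gives 1467 − 185×2.8 = 949 → profitable ✗; to t=17.1 gives 1940 − 185×17.1 = -1223.5 → no gain ✓.
Strong (own payoff 1940 − 60×17.1 = 914): to t=0 gives 784 → no gain ✓; to t=2.8 gives 1467 − 60×2.8 = 1299 → profitable ✗.
4 of the 6 constraints hold; not an equilibrium.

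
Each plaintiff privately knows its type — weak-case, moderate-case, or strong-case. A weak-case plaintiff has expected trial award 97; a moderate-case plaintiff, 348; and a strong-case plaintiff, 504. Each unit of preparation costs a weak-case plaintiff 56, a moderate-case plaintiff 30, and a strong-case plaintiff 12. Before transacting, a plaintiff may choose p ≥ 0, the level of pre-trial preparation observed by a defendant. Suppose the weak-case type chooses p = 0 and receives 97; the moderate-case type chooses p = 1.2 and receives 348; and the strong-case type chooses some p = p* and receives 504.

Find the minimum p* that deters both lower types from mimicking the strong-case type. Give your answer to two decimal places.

Moderate-case type (on-path payoff 348 − 30×1.2 = 312) won't mimic when 312 ≥ 504 − 30·p*, i.e. p* ≥ 6.40.
Weak-case type (on-path payoff 97) won't mimic when 97 ≥ 504 − 56·p*, i.e. p* ≥ 7.27.
Both must hold, so p* = max(7.27, 6.40) = 7.27. The weak-case type's constraint binds.

7.27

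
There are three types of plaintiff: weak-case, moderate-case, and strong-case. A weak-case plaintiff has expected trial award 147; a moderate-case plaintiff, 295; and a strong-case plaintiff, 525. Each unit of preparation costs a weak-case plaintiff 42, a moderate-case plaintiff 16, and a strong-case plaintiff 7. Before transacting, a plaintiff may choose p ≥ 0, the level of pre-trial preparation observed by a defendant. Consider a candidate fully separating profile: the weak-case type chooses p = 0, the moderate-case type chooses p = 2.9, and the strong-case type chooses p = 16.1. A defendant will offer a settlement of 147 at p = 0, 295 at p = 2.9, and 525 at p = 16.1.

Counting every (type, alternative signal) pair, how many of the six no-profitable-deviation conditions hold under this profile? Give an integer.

Weak-case (own payoff 147): to p=2.9 gives 295 − 42×2.9 = 173.2 → profitable ✗; to p=16.1 gives 525 − 42×16.1 = -151.2 → no gain ✓.
Strong-case (own payoff 525 − 7×16.1 = 412.3): to p=0 gives 147 → no gain ✓; to p=2.9 gives 295 − 7×2.9 = 274.7 → no gain ✓.
Moderate-case (own payoff 295 − 16×2.9 = 248.6): to p=0 gives 147 → no gain ✓; to p=16.1 gives 525 − 16×16.1 = 267.4 → profitable ✗.
4 of the 6 constraints hold; not an equilibrium.

4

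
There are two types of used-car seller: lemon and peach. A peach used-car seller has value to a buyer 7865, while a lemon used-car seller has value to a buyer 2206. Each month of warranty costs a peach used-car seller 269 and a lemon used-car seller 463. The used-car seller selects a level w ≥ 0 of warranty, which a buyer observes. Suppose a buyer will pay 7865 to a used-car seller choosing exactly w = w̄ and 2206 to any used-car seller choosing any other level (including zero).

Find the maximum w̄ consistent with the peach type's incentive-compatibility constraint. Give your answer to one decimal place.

Choosing w̄ yields the peach type 7865 − 269·w̄; choosing zero yields 2206.
The peach type is indifferent at 7865 − 269·w̄ = 2206, i.e. w̄ = (7865 − 2206) / 269 ≈ 21.0.
For any w̄ above 21.0 the peach type would rather pool at zero, so separation collapses.

21.0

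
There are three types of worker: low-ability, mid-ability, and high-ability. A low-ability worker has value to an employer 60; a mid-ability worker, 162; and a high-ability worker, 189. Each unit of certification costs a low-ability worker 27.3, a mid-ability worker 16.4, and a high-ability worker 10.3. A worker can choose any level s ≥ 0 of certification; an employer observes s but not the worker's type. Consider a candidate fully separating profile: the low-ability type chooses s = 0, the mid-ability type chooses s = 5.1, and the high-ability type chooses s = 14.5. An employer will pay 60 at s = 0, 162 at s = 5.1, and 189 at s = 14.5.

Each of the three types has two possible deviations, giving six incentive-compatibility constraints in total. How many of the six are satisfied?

4

Mid-ability (own payoff 162 − 16.4×5.1 = 78.36): to s=0 gives 60 → no gain ✓; to s=14.5 gives 189 − 16.4×14.5 = -48.8 → no gain ✓.
Low-ability (own payoff 60): to s=5.1 gives 162 − 27.3×5.1 = 22.77 → no gain ✓; to s=14.5 gives 189 − 27.3×14.5 = -206.85 → no gain ✓.
High-ability (own payoff 189 − 10.3×14.5 = 39.65): to s=0 gives 60 → profitable ✗; to s=5.1 gives 162 − 10.3×5.1 = 109.47 → profitable ✗.
4 of the 6 constraints hold; not an equilibrium.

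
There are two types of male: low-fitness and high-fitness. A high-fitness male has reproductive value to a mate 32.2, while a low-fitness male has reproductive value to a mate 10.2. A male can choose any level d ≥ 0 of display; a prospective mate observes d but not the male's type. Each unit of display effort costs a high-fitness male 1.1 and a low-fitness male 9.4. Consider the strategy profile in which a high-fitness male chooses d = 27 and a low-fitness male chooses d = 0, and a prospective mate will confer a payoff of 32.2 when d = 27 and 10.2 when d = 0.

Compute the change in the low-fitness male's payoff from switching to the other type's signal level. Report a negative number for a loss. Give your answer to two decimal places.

-231.80

Playing d = 0 the low-fitness male receives 10.2.
Deviating to d = 27 brings payment 32.2 at cost 9.4 × 27 = 253.8, netting -221.6.
Gain from deviating: -221.6 − 10.2 = -231.80.
The gain is negative, so the low-fitness type's incentive-compatibility constraint is satisfied.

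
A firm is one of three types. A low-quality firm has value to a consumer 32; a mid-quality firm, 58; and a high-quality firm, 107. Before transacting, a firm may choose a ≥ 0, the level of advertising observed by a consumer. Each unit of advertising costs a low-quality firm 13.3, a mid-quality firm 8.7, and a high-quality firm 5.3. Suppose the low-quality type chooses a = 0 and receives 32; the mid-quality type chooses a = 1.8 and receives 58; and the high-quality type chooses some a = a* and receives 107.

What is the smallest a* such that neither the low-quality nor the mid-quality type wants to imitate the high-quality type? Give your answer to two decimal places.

Low-quality type (on-path payoff 32) won't mimic when 32 ≥ 107 − 13.3·a*, i.e. a* ≥ 5.64.
Mid-quality type (on-path payoff 58 − 8.7×1.8 = 42.34) won't mimic when 42.34 ≥ 107 − 8.7·a*, i.e. a* ≥ 7.43.
Both must hold, so a* = max(5.64, 7.43) = 7.43. The mid-quality type's constraint binds.

7.43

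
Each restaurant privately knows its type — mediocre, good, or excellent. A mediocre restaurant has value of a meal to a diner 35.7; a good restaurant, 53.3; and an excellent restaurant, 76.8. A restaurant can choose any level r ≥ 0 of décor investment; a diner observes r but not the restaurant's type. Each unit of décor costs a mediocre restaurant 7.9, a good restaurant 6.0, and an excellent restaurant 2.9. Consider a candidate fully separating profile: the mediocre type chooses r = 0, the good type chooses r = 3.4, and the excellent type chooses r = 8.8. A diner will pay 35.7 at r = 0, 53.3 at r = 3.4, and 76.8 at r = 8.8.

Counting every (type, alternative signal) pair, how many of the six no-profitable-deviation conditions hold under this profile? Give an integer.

Mediocre (own payoff 35.7): to r=3.4 gives 53.3 − 7.9×3.4 = 26.44 → no gain ✓; to r=8.8 gives 76.8 − 7.9×8.8 = 7.28 → no gain ✓.
Good (own payoff 53.3 − 6.0×3.4 = 32.9): to r=0 gives 35.7 → profitable ✗; to r=8.8 gives 76.8 − 6.0×8.8 = 24 → no gain ✓.
Excellent (own payoff 76.8 − 2.9×8.8 = 51.28): to r=0 gives 35.7 → no gain ✓; to r=3.4 gives 53.3 − 2.9×3.4 = 43.44 → no gain ✓.
5 of the 6 constraints hold; not an equilibrium.

5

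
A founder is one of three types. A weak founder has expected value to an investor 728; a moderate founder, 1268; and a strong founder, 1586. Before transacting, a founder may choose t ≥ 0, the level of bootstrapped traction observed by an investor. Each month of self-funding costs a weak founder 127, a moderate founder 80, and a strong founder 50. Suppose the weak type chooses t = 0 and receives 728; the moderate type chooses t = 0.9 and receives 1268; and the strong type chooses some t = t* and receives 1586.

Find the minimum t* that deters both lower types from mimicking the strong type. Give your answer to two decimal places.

Weak type (on-path payoff 728) won't mimic when 728 ≥ 1586 − 127·t*, i.e. t* ≥ 6.76.
Moderate type (on-path payoff 1268 − 80×0.9 = 1196) won't mimic when 1196 ≥ 1586 − 80·t*, i.e. t* ≥ 4.88.
Both must hold, so t* = max(6.76, 4.88) = 6.76. The weak type's constraint binds.

6.76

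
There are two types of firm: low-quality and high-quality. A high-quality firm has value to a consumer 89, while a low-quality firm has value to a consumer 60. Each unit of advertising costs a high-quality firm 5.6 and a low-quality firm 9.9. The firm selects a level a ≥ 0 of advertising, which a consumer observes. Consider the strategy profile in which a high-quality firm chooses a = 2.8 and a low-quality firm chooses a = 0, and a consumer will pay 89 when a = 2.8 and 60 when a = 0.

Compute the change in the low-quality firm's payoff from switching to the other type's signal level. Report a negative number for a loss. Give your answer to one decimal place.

1.3

Playing a = 0 the low-quality firm receives 60.
Deviating to a = 2.8 brings payment 89 at cost 9.9 × 2.8 = 27.72, netting 61.28.
Gain from deviating: 61.28 − 60 = 1.28, i.e. 1.3 to one decimal place.
The gain is positive, so the low-quality type's incentive-compatibility constraint is violated — this profile is not a separating equilibrium.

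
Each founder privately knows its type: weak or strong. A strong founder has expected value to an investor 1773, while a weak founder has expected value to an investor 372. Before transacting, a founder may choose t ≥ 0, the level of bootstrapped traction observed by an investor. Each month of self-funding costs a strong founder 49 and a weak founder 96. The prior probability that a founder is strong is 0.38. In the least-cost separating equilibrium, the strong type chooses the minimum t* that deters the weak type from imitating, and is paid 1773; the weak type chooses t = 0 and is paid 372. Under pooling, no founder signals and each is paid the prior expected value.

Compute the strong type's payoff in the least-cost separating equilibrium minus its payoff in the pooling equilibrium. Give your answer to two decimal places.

Least-cost separating signal: t* solves 372 = 1773 − 96·t*, so t* = (1773 − 372)/96 ≈ 14.5938.
Strong type's separating payoff: 1773 − 49 × t* = 1773 − 49 × (1773 − 372)/96 = 1773 − 68649/96 ≈ 1057.9063.
Pooling payoff: 0.38 × 1773 + 0.62 × 372 = 904.38.
Difference: 1057.9063 − 904.38 = 153.5263, i.e. 153.53 to two decimal places.
The strong type prefers to separate.

153.53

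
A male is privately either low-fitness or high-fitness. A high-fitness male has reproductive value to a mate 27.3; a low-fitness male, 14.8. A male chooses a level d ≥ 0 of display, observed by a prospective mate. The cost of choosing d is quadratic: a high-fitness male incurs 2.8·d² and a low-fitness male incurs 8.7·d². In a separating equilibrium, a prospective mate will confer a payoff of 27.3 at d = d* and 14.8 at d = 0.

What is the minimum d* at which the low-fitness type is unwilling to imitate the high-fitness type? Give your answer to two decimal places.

1.20

The low-fitness type at d = 0 receives 14.8; imitating at d* yields 27.3 − 8.7·d*².
Indifference: 14.8 = 27.3 − 8.7·d*², so d*² = (27.3 − 14.8) / 8.7 ≈ 1.4368.
d* = √1.4368 ≈ 1.20.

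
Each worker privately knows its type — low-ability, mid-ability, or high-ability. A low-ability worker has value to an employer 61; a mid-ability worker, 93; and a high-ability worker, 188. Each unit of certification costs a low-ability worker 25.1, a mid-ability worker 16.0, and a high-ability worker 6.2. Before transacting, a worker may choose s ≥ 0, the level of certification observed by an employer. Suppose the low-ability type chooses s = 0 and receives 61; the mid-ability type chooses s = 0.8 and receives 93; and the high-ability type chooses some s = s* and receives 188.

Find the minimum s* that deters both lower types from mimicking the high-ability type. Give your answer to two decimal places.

Mid-ability type (on-path payoff 93 − 16.0×0.8 = 80.2) won't mimic when 80.2 ≥ 188 − 16.0·s*, i.e. s* ≥ 6.74.
Low-ability type (on-path payoff 61) won't mimic when 61 ≥ 188 − 25.1·s*, i.e. s* ≥ 5.06.
Both must hold, so s* = max(5.06, 6.74) = 6.74. The mid-ability type's constraint binds.

6.74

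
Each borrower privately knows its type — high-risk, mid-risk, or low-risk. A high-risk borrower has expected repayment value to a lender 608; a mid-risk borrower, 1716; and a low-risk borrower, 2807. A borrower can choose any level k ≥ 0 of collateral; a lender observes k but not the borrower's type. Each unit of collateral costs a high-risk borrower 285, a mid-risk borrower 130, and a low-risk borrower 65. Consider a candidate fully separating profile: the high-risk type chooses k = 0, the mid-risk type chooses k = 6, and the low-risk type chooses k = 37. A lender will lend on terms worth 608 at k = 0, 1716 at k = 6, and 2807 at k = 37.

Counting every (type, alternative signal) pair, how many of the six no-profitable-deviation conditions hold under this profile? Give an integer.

4

Low-risk (own payoff 2807 − 65×37 = 402): to k=0 gives 608 → profitable ✗; to k=6 gives 1716 − 65×6 = 1326 → profitable ✗.
High-risk (own payoff 608): to k=6 gives 1716 − 285×6 = 6 → no gain ✓; to k=37 gives 2807 − 285×37 = -7738 → no gain ✓.
Mid-risk (own payoff 1716 − 130×6 = 936): to k=0 gives 608 → no gain ✓; to k=37 gives 2807 − 130×37 = -2003 → no gain ✓.
4 of the 6 constraints hold; not an equilibrium.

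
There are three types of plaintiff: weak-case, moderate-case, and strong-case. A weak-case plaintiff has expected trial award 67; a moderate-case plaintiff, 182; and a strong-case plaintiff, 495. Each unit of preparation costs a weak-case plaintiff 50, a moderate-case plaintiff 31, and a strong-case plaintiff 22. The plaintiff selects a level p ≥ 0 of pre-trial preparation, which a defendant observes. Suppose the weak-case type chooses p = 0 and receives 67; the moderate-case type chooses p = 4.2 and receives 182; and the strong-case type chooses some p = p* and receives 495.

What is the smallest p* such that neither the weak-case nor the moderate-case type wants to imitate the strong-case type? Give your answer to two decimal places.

Weak-case type (on-path payoff 67) won't mimic when 67 ≥ 495 − 50·p*, i.e. p* ≥ 8.56.
Moderate-case type (on-path payoff 182 − 31×4.2 = 51.8) won't mimic when 51.8 ≥ 495 − 31·p*, i.e. p* ≥ 14.30.
Both must hold, so p* = max(8.56, 14.30) = 14.30. The moderate-case type's constraint binds.

14.30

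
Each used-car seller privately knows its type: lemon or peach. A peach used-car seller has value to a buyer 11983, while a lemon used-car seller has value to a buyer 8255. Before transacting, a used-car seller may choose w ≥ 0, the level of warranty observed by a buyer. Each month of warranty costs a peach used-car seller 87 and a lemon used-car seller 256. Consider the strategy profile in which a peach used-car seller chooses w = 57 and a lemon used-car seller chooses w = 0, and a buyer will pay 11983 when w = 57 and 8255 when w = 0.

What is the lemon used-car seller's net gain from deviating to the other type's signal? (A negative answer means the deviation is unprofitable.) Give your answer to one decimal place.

Playing w = 0 the lemon used-car seller receives 8255.
Deviating to w = 57 brings payment 11983 at cost 256 × 57 = 14592, netting -2609.
Gain from deviating: -2609 − 8255 = -10864.0.
The gain is negative, so the lemon type's incentive-compatibility constraint is satisfied.

-10864.0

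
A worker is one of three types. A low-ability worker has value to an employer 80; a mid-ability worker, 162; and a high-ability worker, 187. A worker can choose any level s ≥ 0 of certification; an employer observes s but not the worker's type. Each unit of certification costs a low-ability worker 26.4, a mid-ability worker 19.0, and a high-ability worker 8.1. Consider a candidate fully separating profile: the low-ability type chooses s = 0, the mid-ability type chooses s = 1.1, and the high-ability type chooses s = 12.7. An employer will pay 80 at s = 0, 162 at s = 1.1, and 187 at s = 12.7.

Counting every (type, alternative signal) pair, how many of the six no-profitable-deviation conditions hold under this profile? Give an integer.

Mid-ability (own payoff 162 − 19.0×1.1 = 141.1): to s=0 gives 80 → no gain ✓; to s=12.7 gives 187 − 19.0×12.7 = -54.3 → no gain ✓.
Low-ability (own payoff 80): to s=1.1 gives 162 − 26.4×1.1 = 132.96 → profitable ✗; to s=12.7 gives 187 − 26.4×12.7 = -148.28 → no gain ✓.
High-ability (own payoff 187 − 8.1×12.7 = 84.13): to s=0 gives 80 → no gain ✓; to s=1.1 gives 162 − 8.1×1.1 = 153.09 → profitable ✗.
4 of the 6 constraints hold; not an equilibrium.

4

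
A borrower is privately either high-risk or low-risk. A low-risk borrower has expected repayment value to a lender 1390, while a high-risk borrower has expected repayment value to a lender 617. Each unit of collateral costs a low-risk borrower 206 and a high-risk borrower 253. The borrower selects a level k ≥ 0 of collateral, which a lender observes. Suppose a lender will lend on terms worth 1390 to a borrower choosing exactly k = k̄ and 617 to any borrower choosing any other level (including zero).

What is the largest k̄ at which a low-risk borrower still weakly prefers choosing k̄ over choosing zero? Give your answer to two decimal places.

Choosing k̄ yields the low-risk type 1390 − 206·k̄; choosing zero yields 617.
The low-risk type is indifferent at 1390 − 206·k̄ = 617, i.e. k̄ = (1390 − 617) / 206 ≈ 3.75.
For any k̄ above 3.75 the low-risk type would rather pool at zero, so separation collapses.

3.75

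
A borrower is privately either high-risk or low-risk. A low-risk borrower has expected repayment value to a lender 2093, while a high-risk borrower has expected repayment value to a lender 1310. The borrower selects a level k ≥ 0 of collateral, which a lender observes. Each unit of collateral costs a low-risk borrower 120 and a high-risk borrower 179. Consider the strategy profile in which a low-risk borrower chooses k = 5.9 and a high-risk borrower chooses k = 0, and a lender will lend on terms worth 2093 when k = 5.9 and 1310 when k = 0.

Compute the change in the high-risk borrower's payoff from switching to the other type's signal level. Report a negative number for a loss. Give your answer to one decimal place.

-273.1

Playing k = 0 the high-risk borrower receives 1310.
Deviating to k = 5.9 brings payment 2093 at cost 179 × 5.9 = 1056.1, netting 1036.9.
Gain from deviating: 1036.9 − 1310 = -273.1.
The gain is negative, so the high-risk type's incentive-compatibility constraint is satisfied.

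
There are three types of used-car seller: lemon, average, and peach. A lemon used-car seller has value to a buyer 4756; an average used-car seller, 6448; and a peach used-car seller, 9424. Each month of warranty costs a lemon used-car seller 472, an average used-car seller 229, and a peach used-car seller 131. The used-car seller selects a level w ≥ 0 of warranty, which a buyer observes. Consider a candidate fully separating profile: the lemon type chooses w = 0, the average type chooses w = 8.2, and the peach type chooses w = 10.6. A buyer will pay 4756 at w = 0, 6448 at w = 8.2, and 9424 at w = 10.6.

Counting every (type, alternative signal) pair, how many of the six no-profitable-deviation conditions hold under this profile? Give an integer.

4

Peach (own payoff 9424 − 131×10.6 = 8035.4): to w=0 gives 4756 → no gain ✓; to w=8.2 gives 6448 − 131×8.2 = 5373.8 → no gain ✓.
Lemon (own payoff 4756): to w=8.2 gives 6448 − 472×8.2 = 2577.6 → no gain ✓; to w=10.6 gives 9424 − 472×10.6 = 4420.8 → no gain ✓.
Average (own payoff 6448 − 229×8.2 = 4570.2): to w=0 gives 4756 → profitable ✗; to w=10.6 gives 9424 − 229×10.6 = 6996.6 → profitable ✗.
4 of the 6 constraints hold; not an equilibrium.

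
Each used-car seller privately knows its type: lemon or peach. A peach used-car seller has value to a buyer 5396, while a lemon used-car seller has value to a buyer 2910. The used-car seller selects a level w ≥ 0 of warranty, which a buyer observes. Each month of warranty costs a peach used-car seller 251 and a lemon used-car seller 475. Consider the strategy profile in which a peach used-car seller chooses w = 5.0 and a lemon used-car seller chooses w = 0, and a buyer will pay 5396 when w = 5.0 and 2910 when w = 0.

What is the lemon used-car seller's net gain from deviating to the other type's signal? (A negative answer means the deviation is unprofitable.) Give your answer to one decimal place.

Playing w = 0 the lemon used-car seller receives 2910.
Deviating to w = 5.0 brings payment 5396 at cost 475 × 5.0 = 2375, netting 3021.
Gain from deviating: 3021 − 2910 = 111.0.
The gain is positive, so the lemon type's incentive-compatibility constraint is violated — this profile is not a separating equilibrium.

111.0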